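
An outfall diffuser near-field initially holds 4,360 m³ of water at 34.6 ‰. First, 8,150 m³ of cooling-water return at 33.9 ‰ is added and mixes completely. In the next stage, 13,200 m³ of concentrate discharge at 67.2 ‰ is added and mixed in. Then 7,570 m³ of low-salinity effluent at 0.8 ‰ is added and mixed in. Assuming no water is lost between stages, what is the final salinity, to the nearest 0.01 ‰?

39.67 ‰

By conservation of dissolved salt,
Initial salt = 4,360×34.6 = 150,856
After stage 1: salt = 150,856 + 8,150×33.9 = 427,141; volume = 12,510 m³; S = 34.144 ‰
After stage 2: salt = 427,141 + 13,200×67.2 = 1,314,181; volume = 25,710 m³; S = 51.116 ‰
After stage 3: salt = 1,314,181 + 7,570×0.8 = 1,320,237; volume = 33,280 m³
S = 1,320,237 / 33,280 = 39.6706 ‰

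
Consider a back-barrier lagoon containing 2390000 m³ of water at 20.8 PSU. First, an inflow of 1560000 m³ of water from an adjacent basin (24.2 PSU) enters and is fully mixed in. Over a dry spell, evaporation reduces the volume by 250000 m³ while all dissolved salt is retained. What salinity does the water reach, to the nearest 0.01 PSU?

23.64 PSU

After mixing: salt = 2,390,000×20.8 + 1,560,000×24.2 = 87,464,000; volume = 3,950,000 m³
After evaporation: salt unchanged = 87,464,000; volume = 3,950,000 − 250,000 = 3,700,000 m³
S = 87,464,000 / 3,700,000 = 23.6389 PSU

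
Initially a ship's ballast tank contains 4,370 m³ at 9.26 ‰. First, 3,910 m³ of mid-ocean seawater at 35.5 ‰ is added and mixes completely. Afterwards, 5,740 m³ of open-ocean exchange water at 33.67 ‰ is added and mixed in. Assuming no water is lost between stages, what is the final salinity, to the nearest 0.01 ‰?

Weighted by volume,
Initial salt = 4,370×9.26 = 40,466.2
After stage 1: salt = 40,466.2 + 3,910×35.5 = 179,271.2; volume = 8,280 m³; S = 21.651 ‰
After stage 2: salt = 179,271.2 + 5,740×33.67 = 372,537; volume = 14,020 m³
S = 372,537 / 14,020 = 26.5718 ‰

26.57 ‰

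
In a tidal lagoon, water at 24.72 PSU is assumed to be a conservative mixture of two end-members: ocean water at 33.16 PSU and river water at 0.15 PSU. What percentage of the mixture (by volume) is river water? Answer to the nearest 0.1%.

25.6%

Let f be the freshwater fraction. Salt balance per unit volume:
f×0.15 + (1−f)×33.16 = 24.72
f = (33.16 − 24.72) / (33.16 − 0.15) = 8.44/33.01 = 0.2557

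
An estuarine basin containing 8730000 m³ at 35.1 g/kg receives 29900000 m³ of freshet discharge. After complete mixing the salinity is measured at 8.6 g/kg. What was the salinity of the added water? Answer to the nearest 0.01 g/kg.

Salt balance: 8,730,000×35.1 + 29,900,000×S = 38,630,000×8.6
306,423,000 + 29,900,000·S = 332,218,000
S = (332,218,000 − 306,423,000) / 29,900,000 = 0.8627 g/kg

0.86 g/kg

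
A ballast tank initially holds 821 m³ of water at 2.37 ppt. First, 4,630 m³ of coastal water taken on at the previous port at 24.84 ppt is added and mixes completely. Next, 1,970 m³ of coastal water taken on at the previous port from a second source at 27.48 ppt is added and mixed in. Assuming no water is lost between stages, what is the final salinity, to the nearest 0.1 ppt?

23.1 ppt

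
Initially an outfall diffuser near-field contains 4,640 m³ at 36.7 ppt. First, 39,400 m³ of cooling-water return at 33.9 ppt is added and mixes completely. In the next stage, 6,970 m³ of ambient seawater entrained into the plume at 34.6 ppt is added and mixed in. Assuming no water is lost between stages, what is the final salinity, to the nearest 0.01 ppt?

By conservation of dissolved salt,
Initial salt = 4,640×36.7 = 170,288
After stage 1: salt = 170,288 + 39,400×33.9 = 1,505,948; volume = 44,040 m³; S = 34.195 ppt
After stage 2: salt = 1,505,948 + 6,970×34.6 = 1,747,110; volume = 51,010 m³
S = 1,747,110 / 51,010 = 34.2503 ppt

34.25 ppt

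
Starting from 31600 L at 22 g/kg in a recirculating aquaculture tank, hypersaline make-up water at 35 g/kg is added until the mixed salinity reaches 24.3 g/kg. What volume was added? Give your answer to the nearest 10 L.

6790 L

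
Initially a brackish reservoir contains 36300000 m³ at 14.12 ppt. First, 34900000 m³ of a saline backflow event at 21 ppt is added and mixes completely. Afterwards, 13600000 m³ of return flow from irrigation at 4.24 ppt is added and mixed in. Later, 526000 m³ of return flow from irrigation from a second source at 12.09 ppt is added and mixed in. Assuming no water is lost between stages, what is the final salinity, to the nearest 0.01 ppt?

15.35 ppt

Conserving salt mass:
Initial salt = 36,300,000×14.12 = 512,556,000
After stage 1: salt = 512,556,000 + 34,900,000×21 = 1,245,456,000; volume = 71,200,000 m³; S = 17.492 ppt
After stage 2: salt = 1,245,456,000 + 13,600,000×4.24 = 1,303,120,000; volume = 84,800,000 m³; S = 15.367 ppt
After stage 3: salt = 1,303,120,000 + 526,000×12.09 = 1,309,479,340; volume = 85,326,000 m³
S = 1,309,479,340 / 85,326,000 = 15.3468 ppt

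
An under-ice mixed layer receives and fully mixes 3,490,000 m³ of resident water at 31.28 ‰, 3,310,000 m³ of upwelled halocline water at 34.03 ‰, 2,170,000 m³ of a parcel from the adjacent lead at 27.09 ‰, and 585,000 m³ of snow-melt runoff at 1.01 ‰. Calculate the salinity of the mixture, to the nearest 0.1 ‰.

29.4 ‰

Weighted by volume,
salt = 3,490,000×31.28 + 3,310,000×34.03 + 2,170,000×27.09 + 585,000×1.01 = 109,167,200 + 112,639,300 + 58,785,300 + 590,850 = 281,182,650
volume = 3,490,000 + 3,310,000 + 2,170,000 + 585,000 = 9,555,000 m³
S = 281,182,650 / 9,555,000 = 29.428 ‰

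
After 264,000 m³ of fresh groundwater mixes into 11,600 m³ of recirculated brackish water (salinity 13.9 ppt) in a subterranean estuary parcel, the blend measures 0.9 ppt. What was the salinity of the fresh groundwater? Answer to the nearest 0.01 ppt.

0.33 ppt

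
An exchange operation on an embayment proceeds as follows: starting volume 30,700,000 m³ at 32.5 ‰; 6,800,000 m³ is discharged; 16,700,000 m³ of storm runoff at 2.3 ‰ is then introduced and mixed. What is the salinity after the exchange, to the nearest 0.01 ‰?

20.08 ‰

Remaining after removal: 23,900,000 m³ at 32.5 ‰ (salt = 776,750,000)
After addition: salt = 776,750,000 + 16,700,000×2.3 = 815,160,000; volume = 40,600,000 m³
S = 815,160,000 / 40,600,000 = 20.0778 ‰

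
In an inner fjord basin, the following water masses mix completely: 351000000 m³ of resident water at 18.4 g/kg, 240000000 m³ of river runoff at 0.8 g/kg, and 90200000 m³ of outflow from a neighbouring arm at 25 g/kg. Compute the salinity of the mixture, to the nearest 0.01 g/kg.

Conserving salt mass:
salt = 351,000,000×18.4 + 240,000,000×0.8 + 90,200,000×25 = 6,458,400,000 + 192,000,000 + 2,255,000,000 = 8,905,400,000
volume = 351,000,000 + 240,000,000 + 90,200,000 = 681,200,000 m³
S = 8,905,400,000 / 681,200,000 = 13.0731 g/kg

13.07 g/kg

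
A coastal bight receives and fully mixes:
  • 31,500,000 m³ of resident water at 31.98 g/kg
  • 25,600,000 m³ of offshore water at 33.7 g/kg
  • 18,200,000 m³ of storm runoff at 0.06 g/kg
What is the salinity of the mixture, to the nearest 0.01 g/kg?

24.85 g/kg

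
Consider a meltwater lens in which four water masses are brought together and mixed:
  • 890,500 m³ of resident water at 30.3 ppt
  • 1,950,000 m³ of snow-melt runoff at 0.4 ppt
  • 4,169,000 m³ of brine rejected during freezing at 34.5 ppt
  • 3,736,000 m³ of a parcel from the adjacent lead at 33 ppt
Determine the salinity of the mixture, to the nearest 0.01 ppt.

27.44 ppt

Mass of salt is conserved:
salt = 890,500×30.3 + 1,950,000×0.4 + 4,169,000×34.5 + 3,736,000×33 = 26,982,150 + 780,000 + 143,830,500 + 123,288,000 = 294,880,650
volume = 890,500 + 1,950,000 + 4,169,000 + 3,736,000 = 10,745,500 m³
S = 294,880,650 / 10,745,500 = 27.4422 ppt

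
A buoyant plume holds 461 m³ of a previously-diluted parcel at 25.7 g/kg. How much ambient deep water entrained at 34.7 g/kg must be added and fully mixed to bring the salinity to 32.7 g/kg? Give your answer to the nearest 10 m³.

1610 m³

Salt balance: 461×25.7 + V×34.7 = (461+V)×32.7
11,847.7 + 34.7V = 15,074.7 + 32.7V
3,227 = 2V
V = 1,613.5 m³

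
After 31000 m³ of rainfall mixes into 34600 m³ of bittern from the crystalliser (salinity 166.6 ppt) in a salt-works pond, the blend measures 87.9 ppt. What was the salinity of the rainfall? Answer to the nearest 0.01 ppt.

Salt balance: 34,600×166.6 + 31,000×S = 65,600×87.9
5,764,360 + 31,000·S = 5,766,240
S = (5,766,240 − 5,764,360) / 31,000 = 0.0606 ppt

0.06 ppt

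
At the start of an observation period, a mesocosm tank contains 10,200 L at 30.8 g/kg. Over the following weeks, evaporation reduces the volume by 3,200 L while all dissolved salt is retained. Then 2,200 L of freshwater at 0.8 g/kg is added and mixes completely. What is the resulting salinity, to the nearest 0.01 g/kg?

After evaporation: salt = 10,200×30.8 = 314,160; volume = 10,200 − 3,200 = 7,000 L
After mixing: salt = 314,160 + 2,200×0.8 = 315,920; volume = 7,000 + 2,200 = 9,200 L
S = 315,920 / 9,200 = 34.3391 g/kg

34.34 g/kg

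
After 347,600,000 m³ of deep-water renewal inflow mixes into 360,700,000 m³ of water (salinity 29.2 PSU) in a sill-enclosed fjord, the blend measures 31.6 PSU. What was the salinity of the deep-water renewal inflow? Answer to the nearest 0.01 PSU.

34.09 PSU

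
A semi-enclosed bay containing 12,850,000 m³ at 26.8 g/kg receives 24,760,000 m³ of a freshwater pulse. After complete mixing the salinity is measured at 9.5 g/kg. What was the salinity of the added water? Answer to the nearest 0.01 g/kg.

Salt balance: 12,850,000×26.8 + 24,760,000×S = 37,610,000×9.5
344,380,000 + 24,760,000·S = 357,295,000
S = (357,295,000 − 344,380,000) / 24,760,000 = 0.5216 g/kg

0.52 g/kg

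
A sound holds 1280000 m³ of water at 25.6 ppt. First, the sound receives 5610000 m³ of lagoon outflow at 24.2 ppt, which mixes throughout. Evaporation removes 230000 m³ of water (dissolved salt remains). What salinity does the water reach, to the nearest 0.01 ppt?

25.30 ppt

After mixing: salt = 1,280,000×25.6 + 5,610,000×24.2 = 168,530,000; volume = 6,890,000 m³
After evaporation: salt unchanged = 168,530,000; volume = 6,890,000 − 230,000 = 6,660,000 m³
S = 168,530,000 / 6,660,000 = 25.3048 ppt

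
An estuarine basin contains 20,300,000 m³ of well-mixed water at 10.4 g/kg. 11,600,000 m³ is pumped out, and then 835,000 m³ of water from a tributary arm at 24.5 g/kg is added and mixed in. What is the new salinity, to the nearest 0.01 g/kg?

Remaining after removal: 8,700,000 m³ at 10.4 g/kg (salt = 90,480,000)
After addition: salt = 90,480,000 + 835,000×24.5 = 110,937,500; volume = 9,535,000 m³
S = 110,937,500 / 9,535,000 = 11.6348 g/kg

11.63 g/kg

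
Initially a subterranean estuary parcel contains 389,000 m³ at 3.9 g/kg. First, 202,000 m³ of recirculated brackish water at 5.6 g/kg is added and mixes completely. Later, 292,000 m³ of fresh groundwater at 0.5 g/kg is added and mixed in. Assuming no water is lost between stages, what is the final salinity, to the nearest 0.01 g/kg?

3.16 g/kg

Total salt / total volume:
Initial salt = 389,000×3.9 = 1,517,100
After stage 1: salt = 1,517,100 + 202,000×5.6 = 2,648,300; volume = 591,000 m³; S = 4.481 g/kg
After stage 2: salt = 2,648,300 + 292,000×0.5 = 2,794,300; volume = 883,000 m³
S = 2,794,300 / 883,000 = 3.1646 g/kg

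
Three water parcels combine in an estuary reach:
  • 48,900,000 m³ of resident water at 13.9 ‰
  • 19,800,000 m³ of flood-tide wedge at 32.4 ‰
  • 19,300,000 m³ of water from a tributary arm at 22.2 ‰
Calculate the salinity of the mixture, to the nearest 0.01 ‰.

Weighted by volume,
salt = 48,900,000×13.9 + 19,800,000×32.4 + 19,300,000×22.2 = 679,710,000 + 641,520,000 + 428,460,000 = 1,749,690,000
volume = 48,900,000 + 19,800,000 + 19,300,000 = 88,000,000 m³
S = 1,749,690,000 / 88,000,000 = 19.8828 ‰

19.88 ‰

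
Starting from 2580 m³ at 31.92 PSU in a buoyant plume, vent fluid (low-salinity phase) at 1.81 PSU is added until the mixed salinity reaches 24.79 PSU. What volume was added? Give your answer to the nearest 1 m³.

Salt balance: 2,580×31.92 + V×1.81 = (2,580+V)×24.79
82,353.6 + 1.81V = 63,958.2 + 24.79V
18,395.4 = 22.98V
V = 800.5 m³

800 m³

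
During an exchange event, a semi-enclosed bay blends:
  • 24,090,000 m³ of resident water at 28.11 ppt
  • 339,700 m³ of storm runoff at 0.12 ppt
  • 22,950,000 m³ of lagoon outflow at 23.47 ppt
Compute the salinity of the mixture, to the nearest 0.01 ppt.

25.66 ppt

Mass of salt is conserved:
salt = 24,090,000×28.11 + 339,700×0.12 + 22,950,000×23.47 = 677,169,900 + 40,764 + 538,636,500 = 1,215,847,164
volume = 24,090,000 + 339,700 + 22,950,000 = 47,379,700 m³
S = 1,215,847,164 / 47,379,700 = 25.6618 ppt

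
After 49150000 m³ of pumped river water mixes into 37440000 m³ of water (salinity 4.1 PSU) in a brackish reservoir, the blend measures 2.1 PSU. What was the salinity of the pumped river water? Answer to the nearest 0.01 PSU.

0.58 PSU

Salt balance: 37,440,000×4.1 + 49,150,000×S = 86,590,000×2.1
153,504,000 + 49,150,000·S = 181,839,000
S = (181,839,000 − 153,504,000) / 49,150,000 = 0.5765 PSU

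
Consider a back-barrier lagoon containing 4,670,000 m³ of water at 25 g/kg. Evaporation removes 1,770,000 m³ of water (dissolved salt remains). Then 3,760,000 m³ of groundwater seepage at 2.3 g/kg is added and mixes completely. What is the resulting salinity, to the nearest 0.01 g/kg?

18.83 g/kg

After evaporation: salt = 4,670,000×25 = 116,750,000; volume = 4,670,000 − 1,770,000 = 2,900,000 m³
After mixing: salt = 116,750,000 + 3,760,000×2.3 = 125,398,000; volume = 2,900,000 + 3,760,000 = 6,660,000 m³
S = 125,398,000 / 6,660,000 = 18.8285 g/kg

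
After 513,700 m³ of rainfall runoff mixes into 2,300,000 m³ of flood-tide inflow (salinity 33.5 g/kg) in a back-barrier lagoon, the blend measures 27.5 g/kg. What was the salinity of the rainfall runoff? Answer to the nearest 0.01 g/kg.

Salt balance: 2,300,000×33.5 + 513,700×S = 2,813,700×27.5
77,050,000 + 513,700·S = 77,376,750
S = (77,376,750 − 77,050,000) / 513,700 = 0.6361 g/kg

0.64 g/kg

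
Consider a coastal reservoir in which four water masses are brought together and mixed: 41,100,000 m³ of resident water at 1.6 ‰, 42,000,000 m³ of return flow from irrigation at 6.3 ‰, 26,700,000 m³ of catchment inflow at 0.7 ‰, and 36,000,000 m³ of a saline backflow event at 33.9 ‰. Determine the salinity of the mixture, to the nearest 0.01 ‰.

10.76 ‰

Mass of salt is conserved:
salt = 41,100,000×1.6 + 42,000,000×6.3 + 26,700,000×0.7 + 36,000,000×33.9 = 65,760,000 + 264,600,000 + 18,690,000 + 1,220,400,000 = 1,569,450,000
volume = 41,100,000 + 42,000,000 + 26,700,000 + 36,000,000 = 145,800,000 m³
S = 1,569,450,000 / 145,800,000 = 10.7644 ‰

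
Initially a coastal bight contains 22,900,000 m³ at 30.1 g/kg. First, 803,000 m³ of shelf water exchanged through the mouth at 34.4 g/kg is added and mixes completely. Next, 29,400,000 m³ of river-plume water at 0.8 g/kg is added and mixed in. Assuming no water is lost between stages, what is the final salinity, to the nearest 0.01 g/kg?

13.94 g/kg

Total salt / total volume:
Initial salt = 22,900,000×30.1 = 689,290,000
After stage 1: salt = 689,290,000 + 803,000×34.4 = 716,913,200; volume = 23,703,000 m³; S = 30.246 g/kg
After stage 2: salt = 716,913,200 + 29,400,000×0.8 = 740,433,200; volume = 53,103,000 m³
S = 740,433,200 / 53,103,000 = 13.9433 g/kg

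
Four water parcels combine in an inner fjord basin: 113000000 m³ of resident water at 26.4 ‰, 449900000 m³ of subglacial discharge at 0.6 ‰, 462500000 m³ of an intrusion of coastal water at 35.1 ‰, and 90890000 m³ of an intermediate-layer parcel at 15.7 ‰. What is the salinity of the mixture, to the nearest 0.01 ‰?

Salt balance:
salt = 113,000,000×26.4 + 449,900,000×0.6 + 462,500,000×35.1 + 90,890,000×15.7 = 2,983,200,000 + 269,940,000 + 16,233,750,000 + 1,426,973,000 = 20,913,863,000
volume = 113,000,000 + 449,900,000 + 462,500,000 + 90,890,000 = 1,116,290,000 m³
S = 20,913,863,000 / 1,116,290,000 = 18.7352 ‰

18.74 ‰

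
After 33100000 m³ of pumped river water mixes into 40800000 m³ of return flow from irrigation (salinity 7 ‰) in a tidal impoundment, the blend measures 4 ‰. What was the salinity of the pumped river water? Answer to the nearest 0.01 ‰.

0.30 ‰

Salt balance: 40,800,000×7 + 33,100,000×S = 73,900,000×4
285,600,000 + 33,100,000·S = 295,600,000
S = (295,600,000 − 285,600,000) / 33,100,000 = 0.3021 ‰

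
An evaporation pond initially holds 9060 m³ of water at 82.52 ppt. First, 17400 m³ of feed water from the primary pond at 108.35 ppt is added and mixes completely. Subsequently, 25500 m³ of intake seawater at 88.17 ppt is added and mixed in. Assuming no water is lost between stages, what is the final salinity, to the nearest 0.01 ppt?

By conservation of dissolved salt,
Initial salt = 9,060×82.52 = 747,631.2
After stage 1: salt = 747,631.2 + 17,400×108.35 = 2,632,921.2; volume = 26,460 m³; S = 99.506 ppt
After stage 2: salt = 2,632,921.2 + 25,500×88.17 = 4,881,256.2; volume = 51,960 m³
S = 4,881,256.2 / 51,960 = 93.9426 ppt

93.94 ppt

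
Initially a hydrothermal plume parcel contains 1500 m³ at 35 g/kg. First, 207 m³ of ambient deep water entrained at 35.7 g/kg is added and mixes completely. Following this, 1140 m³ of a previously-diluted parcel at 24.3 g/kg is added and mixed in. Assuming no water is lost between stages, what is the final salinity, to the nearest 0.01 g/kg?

30.77 g/kg

Weighted by volume,
Initial salt = 1,500×35 = 52,500
After stage 1: salt = 52,500 + 207×35.7 = 59,889.9; volume = 1,707 m³; S = 35.085 g/kg
After stage 2: salt = 59,889.9 + 1,140×24.3 = 87,591.9; volume = 2,847 m³
S = 87,591.9 / 2,847 = 30.7664 g/kg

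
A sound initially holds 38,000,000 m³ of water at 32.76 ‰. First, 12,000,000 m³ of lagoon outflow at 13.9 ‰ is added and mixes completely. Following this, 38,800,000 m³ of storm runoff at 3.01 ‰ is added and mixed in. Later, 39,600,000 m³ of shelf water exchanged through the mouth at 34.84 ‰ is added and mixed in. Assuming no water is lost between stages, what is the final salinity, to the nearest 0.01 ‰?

Mass of salt is conserved:
Initial salt = 38,000,000×32.76 = 1,244,880,000
After stage 1: salt = 1,244,880,000 + 12,000,000×13.9 = 1,411,680,000; volume = 50,000,000 m³; S = 28.234 ‰
After stage 2: salt = 1,411,680,000 + 38,800,000×3.01 = 1,528,468,000; volume = 88,800,000 m³; S = 17.212 ‰
After stage 3: salt = 1,528,468,000 + 39,600,000×34.84 = 2,908,132,000; volume = 128,400,000 m³
S = 2,908,132,000 / 128,400,000 = 22.649 ‰

22.65 ‰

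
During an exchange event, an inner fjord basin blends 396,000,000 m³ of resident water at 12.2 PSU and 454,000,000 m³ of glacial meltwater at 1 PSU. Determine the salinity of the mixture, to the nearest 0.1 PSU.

Salt balance:
salt = 396,000,000×12.2 + 454,000,000×1 = 4,831,200,000 + 454,000,000 = 5,285,200,000
volume = 396,000,000 + 454,000,000 = 850,000,000 m³
S = 5,285,200,000 / 850,000,000 = 6.218 PSU

6.2 PSU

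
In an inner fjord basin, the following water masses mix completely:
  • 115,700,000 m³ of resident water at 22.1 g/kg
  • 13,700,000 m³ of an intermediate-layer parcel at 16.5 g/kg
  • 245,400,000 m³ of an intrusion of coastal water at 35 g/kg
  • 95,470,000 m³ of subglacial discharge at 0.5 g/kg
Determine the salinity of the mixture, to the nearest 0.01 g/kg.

24.28 g/kg

Conserving salt mass:
salt = 115,700,000×22.1 + 13,700,000×16.5 + 245,400,000×35 + 95,470,000×0.5 = 2,556,970,000 + 226,050,000 + 8,589,000,000 + 47,735,000 = 11,419,755,000
volume = 115,700,000 + 13,700,000 + 245,400,000 + 95,470,000 = 470,270,000 m³
S = 11,419,755,000 / 470,270,000 = 24.2834 g/kg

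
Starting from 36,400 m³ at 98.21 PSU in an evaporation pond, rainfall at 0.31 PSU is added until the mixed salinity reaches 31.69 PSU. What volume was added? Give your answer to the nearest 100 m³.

Salt balance: 36,400×98.21 + V×0.31 = (36,400+V)×31.69
3,574,844 + 0.31V = 1,153,516 + 31.69V
2,421,328 = 31.38V
V = 77,161.5 m³

77200 m³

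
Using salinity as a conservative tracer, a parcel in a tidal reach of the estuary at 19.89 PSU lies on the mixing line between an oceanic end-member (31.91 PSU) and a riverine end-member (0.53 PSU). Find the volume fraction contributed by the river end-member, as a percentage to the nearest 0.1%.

38.3%

Let f be the freshwater fraction. Salt balance per unit volume:
f×0.53 + (1−f)×31.91 = 19.89
f = (31.91 − 19.89) / (31.91 − 0.53) = 12.02/31.38 = 0.383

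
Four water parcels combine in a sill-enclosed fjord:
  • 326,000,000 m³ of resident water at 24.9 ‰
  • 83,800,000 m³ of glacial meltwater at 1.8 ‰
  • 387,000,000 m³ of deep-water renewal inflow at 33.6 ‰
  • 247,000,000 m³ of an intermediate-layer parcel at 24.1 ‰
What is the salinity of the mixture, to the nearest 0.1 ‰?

By conservation of dissolved salt,
salt = 326,000,000×24.9 + 83,800,000×1.8 + 387,000,000×33.6 + 247,000,000×24.1 = 8,117,400,000 + 150,840,000 + 13,003,200,000 + 5,952,700,000 = 27,224,140,000
volume = 326,000,000 + 83,800,000 + 387,000,000 + 247,000,000 = 1,043,800,000 m³
S = 27,224,140,000 / 1,043,800,000 = 26.082 ‰

26.1 ‰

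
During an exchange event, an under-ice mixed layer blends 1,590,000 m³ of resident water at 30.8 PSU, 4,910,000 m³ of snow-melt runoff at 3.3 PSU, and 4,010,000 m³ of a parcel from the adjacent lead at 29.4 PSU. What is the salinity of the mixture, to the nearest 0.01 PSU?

17.42 PSU

By conservation of dissolved salt,
salt = 1,590,000×30.8 + 4,910,000×3.3 + 4,010,000×29.4 = 48,972,000 + 16,203,000 + 117,894,000 = 183,069,000
volume = 1,590,000 + 4,910,000 + 4,010,000 = 10,510,000 m³
S = 183,069,000 / 10,510,000 = 17.4186 PSU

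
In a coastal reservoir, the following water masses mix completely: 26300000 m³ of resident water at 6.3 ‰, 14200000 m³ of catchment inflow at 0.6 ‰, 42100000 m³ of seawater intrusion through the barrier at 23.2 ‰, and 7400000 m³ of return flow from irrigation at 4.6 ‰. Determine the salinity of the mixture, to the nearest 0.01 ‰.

13.17 ‰

Total salt / total volume:
salt = 26,300,000×6.3 + 14,200,000×0.6 + 42,100,000×23.2 + 7,400,000×4.6 = 165,690,000 + 8,520,000 + 976,720,000 + 34,040,000 = 1,184,970,000
volume = 26,300,000 + 14,200,000 + 42,100,000 + 7,400,000 = 90,000,000 m³
S = 1,184,970,000 / 90,000,000 = 13.1663 ‰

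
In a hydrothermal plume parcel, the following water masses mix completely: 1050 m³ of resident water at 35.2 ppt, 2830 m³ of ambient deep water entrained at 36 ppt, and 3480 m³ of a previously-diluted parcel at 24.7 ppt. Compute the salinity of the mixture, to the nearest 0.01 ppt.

30.54 ppt

Mass of salt is conserved:
salt = 1,050×35.2 + 2,830×36 + 3,480×24.7 = 36,960 + 101,880 + 85,956 = 224,796
volume = 1,050 + 2,830 + 3,480 = 7,360 m³
S = 224,796 / 7,360 = 30.5429 ppt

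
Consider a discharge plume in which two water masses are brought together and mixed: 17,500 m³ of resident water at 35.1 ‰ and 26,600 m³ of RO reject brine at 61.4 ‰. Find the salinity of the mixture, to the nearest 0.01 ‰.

By conservation of dissolved salt,
salt = 17,500×35.1 + 26,600×61.4 = 614,250 + 1,633,240 = 2,247,490
volume = 17,500 + 26,600 = 44,100 m³
S = 2,247,490 / 44,100 = 50.9635 ‰

50.96 ‰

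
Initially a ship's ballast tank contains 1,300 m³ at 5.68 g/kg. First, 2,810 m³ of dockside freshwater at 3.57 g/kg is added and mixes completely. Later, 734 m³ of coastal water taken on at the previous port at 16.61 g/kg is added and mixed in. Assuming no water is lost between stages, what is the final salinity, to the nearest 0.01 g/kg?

6.11 g/kg

Conserving salt mass:
Initial salt = 1,300×5.68 = 7,384
After stage 1: salt = 7,384 + 2,810×3.57 = 17,415.7; volume = 4,110 m³; S = 4.237 g/kg
After stage 2: salt = 17,415.7 + 734×16.61 = 29,607.44; volume = 4,844 m³
S = 29,607.44 / 4,844 = 6.1122 g/kg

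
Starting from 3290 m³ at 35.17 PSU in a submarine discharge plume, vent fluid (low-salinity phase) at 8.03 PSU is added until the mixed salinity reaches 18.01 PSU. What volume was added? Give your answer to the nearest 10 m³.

Salt balance: 3,290×35.17 + V×8.03 = (3,290+V)×18.01
115,709.3 + 8.03V = 59,252.9 + 18.01V
56,456.4 = 9.98V
V = 5,656.95 m³

5660 m³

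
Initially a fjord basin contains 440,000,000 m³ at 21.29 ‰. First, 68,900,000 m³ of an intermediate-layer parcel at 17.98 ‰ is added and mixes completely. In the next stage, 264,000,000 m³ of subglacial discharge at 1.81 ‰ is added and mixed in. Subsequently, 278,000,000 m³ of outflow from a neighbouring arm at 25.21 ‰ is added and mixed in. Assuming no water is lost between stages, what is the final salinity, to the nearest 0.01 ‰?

Total salt / total volume:
Initial salt = 440,000,000×21.29 = 9,367,600,000
After stage 1: salt = 9,367,600,000 + 68,900,000×17.98 = 10,606,422,000; volume = 508,900,000 m³; S = 20.842 ‰
After stage 2: salt = 10,606,422,000 + 264,000,000×1.81 = 11,084,262,000; volume = 772,900,000 m³; S = 14.341 ‰
After stage 3: salt = 11,084,262,000 + 278,000,000×25.21 = 18,092,642,000; volume = 1,050,900,000 m³
S = 18,092,642,000 / 1,050,900,000 = 17.2163 ‰

17.22 ‰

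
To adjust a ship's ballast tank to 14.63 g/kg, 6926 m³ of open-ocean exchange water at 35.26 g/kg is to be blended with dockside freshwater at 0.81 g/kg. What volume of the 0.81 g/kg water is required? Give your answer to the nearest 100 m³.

10300 m³

Salt balance: 6,926×35.26 + V×0.81 = (6,926+V)×14.63
244,210.76 + 0.81V = 101,327.38 + 14.63V
142,883.38 = 13.82V
V = 10,338.88 m³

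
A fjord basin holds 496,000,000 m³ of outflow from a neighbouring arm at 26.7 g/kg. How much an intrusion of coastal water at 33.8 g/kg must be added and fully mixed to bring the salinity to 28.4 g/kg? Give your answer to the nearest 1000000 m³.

Salt balance: 496,000,000×26.7 + V×33.8 = (496,000,000+V)×28.4
13,243,200,000 + 33.8V = 14,086,400,000 + 28.4V
843,200,000 = 5.4V
V = 156,148,148.15 m³

156000000 m³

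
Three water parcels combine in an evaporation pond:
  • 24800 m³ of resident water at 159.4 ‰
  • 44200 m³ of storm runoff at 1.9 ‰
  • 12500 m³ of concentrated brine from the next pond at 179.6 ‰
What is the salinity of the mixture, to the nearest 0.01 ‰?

77.08 ‰

By conservation of dissolved salt,
salt = 24,800×159.4 + 44,200×1.9 + 12,500×179.6 = 3,953,120 + 83,980 + 2,245,000 = 6,282,100
volume = 24,800 + 44,200 + 12,500 = 81,500 m³
S = 6,282,100 / 81,500 = 77.081 ‰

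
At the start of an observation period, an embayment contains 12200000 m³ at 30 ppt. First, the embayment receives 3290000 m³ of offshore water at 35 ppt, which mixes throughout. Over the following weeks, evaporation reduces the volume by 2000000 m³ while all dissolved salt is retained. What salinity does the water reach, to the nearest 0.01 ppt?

After mixing: salt = 12,200,000×30 + 3,290,000×35 = 481,150,000; volume = 15,490,000 m³
After evaporation: salt unchanged = 481,150,000; volume = 15,490,000 − 2,000,000 = 13,490,000 m³
S = 481,150,000 / 13,490,000 = 35.6672 ppt

35.67 ppt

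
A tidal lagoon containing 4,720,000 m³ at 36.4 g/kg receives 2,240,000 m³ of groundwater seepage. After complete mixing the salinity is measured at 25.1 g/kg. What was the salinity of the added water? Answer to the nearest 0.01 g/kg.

Salt balance: 4,720,000×36.4 + 2,240,000×S = 6,960,000×25.1
171,808,000 + 2,240,000·S = 174,696,000
S = (174,696,000 − 171,808,000) / 2,240,000 = 1.2893 g/kg

1.29 g/kg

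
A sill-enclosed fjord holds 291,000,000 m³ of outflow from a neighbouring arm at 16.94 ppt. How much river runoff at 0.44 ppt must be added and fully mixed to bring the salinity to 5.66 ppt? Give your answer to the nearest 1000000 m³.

629000000 m³

Salt balance: 291,000,000×16.94 + V×0.44 = (291,000,000+V)×5.66
4,929,540,000 + 0.44V = 1,647,060,000 + 5.66V
3,282,480,000 = 5.22V
V = 628,827,586.21 m³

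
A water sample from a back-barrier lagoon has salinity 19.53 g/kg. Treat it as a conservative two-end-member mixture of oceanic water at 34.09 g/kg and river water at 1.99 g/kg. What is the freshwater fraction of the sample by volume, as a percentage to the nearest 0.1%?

Let f be the freshwater fraction. Salt balance per unit volume:
f×1.99 + (1−f)×34.09 = 19.53
f = (34.09 − 19.53) / (34.09 − 1.99) = 14.56/32.1 = 0.4536

45.4%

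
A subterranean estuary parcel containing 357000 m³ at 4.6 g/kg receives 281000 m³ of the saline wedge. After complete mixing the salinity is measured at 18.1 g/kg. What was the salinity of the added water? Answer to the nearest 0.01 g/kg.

35.25 g/kg

Salt balance: 357,000×4.6 + 281,000×S = 638,000×18.1
1,642,200 + 281,000·S = 11,547,800
S = (11,547,800 − 1,642,200) / 281,000 = 35.2512 g/kg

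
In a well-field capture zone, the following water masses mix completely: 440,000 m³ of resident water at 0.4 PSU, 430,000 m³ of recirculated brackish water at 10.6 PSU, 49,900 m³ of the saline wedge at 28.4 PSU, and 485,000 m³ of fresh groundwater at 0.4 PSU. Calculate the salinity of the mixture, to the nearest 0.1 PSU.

4.5 PSU

Mass of salt is conserved:
salt = 440,000×0.4 + 430,000×10.6 + 49,900×28.4 + 485,000×0.4 = 176,000 + 4,558,000 + 1,417,160 + 194,000 = 6,345,160
volume = 440,000 + 430,000 + 49,900 + 485,000 = 1,404,900 m³
S = 6,345,160 / 1,404,900 = 4.516 PSU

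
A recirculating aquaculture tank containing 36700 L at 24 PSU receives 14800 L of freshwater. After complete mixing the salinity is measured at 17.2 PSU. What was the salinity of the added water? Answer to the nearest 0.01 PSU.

0.34 PSU

Salt balance: 36,700×24 + 14,800×S = 51,500×17.2
880,800 + 14,800·S = 885,800
S = (885,800 − 880,800) / 14,800 = 0.3378 PSU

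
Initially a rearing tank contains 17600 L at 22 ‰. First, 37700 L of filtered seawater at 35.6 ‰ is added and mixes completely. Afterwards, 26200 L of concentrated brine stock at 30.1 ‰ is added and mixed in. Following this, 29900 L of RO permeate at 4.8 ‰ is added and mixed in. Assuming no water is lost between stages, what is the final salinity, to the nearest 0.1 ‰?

Total salt / total volume:
Initial salt = 17,600×22 = 387,200
After stage 1: salt = 387,200 + 37,700×35.6 = 1,729,320; volume = 55,300 L; S = 31.272 ‰
After stage 2: salt = 1,729,320 + 26,200×30.1 = 2,517,940; volume = 81,500 L; S = 30.895 ‰
After stage 3: salt = 2,517,940 + 29,900×4.8 = 2,661,460; volume = 111,400 L
S = 2,661,460 / 111,400 = 23.891 ‰

23.9 ‰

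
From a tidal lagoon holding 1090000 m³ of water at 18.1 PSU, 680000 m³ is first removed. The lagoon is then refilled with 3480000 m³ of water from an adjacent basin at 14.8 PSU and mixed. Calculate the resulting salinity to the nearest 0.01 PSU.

Remaining after removal: 410,000 m³ at 18.1 PSU (salt = 7,421,000)
After addition: salt = 7,421,000 + 3,480,000×14.8 = 58,925,000; volume = 3,890,000 m³
S = 58,925,000 / 3,890,000 = 15.1478 PSU

15.15 PSU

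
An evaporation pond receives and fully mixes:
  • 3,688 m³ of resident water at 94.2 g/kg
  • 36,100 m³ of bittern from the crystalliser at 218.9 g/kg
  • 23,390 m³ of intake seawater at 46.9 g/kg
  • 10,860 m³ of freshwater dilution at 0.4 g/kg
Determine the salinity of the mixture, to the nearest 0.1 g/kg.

Conserving salt mass:
salt = 3,688×94.2 + 36,100×218.9 + 23,390×46.9 + 10,860×0.4 = 347,409.6 + 7,902,290 + 1,096,991 + 4,344 = 9,351,034.6
volume = 3,688 + 36,100 + 23,390 + 10,860 = 74,038 m³
S = 9,351,034.6 / 74,038 = 126.3 g/kg

126.3 g/kg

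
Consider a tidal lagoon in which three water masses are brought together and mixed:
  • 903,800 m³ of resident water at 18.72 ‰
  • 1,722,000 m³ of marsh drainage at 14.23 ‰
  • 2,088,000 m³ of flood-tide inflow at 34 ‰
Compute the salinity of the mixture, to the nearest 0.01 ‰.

23.85 ‰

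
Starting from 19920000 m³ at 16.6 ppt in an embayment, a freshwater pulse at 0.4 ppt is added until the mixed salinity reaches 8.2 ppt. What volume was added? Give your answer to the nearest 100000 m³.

Salt balance: 19,920,000×16.6 + V×0.4 = (19,920,000+V)×8.2
330,672,000 + 0.4V = 163,344,000 + 8.2V
167,328,000 = 7.8V
V = 21,452,307.69 m³

21500000 m³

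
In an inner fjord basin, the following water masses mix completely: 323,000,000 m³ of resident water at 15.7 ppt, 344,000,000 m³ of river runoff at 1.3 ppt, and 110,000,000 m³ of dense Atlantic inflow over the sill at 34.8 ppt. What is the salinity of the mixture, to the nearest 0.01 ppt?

12.03 ppt

Weighted by volume,
salt = 323,000,000×15.7 + 344,000,000×1.3 + 110,000,000×34.8 = 5,071,100,000 + 447,200,000 + 3,828,000,000 = 9,346,300,000
volume = 323,000,000 + 344,000,000 + 110,000,000 = 777,000,000 m³
S = 9,346,300,000 / 777,000,000 = 12.0287 ppt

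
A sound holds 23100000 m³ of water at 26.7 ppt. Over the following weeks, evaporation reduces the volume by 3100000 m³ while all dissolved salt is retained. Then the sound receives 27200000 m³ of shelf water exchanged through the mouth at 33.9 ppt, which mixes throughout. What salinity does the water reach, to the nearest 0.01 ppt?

32.60 ppt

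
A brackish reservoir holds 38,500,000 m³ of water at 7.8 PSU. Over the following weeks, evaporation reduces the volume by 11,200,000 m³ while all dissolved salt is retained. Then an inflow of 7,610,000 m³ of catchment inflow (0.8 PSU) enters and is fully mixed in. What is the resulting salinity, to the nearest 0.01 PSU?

8.78 PSU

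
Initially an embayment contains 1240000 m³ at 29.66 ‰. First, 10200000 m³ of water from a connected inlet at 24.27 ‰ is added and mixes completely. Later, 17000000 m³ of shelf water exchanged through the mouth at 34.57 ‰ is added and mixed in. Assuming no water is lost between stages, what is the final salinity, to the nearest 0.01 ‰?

Weighted by volume,
Initial salt = 1,240,000×29.66 = 36,778,400
After stage 1: salt = 36,778,400 + 10,200,000×24.27 = 284,332,400; volume = 11,440,000 m³; S = 24.854 ‰
After stage 2: salt = 284,332,400 + 17,000,000×34.57 = 872,022,400; volume = 28,440,000 m³
S = 872,022,400 / 28,440,000 = 30.6618 ‰

30.66 ‰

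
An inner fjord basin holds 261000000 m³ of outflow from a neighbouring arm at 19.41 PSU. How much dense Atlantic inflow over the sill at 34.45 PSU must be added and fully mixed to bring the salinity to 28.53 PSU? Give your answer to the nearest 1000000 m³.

Salt balance: 261,000,000×19.41 + V×34.45 = (261,000,000+V)×28.53
5,066,010,000 + 34.45V = 7,446,330,000 + 28.53V
2,380,320,000 = 5.92V
V = 402,081,081.08 m³

402000000 m³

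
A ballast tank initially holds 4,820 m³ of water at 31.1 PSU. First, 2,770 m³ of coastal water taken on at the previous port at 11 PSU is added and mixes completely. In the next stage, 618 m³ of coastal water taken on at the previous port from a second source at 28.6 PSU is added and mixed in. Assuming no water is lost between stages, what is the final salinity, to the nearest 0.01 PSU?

Mass of salt is conserved:
Initial salt = 4,820×31.1 = 149,902
After stage 1: salt = 149,902 + 2,770×11 = 180,372; volume = 7,590 m³; S = 23.764 PSU
After stage 2: salt = 180,372 + 618×28.6 = 198,046.8; volume = 8,208 m³
S = 198,046.8 / 8,208 = 24.1285 PSU

24.13 PSU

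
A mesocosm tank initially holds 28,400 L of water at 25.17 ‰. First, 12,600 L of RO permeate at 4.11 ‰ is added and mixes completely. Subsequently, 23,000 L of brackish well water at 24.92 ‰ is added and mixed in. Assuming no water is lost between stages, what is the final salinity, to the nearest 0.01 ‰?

Weighted by volume,
Initial salt = 28,400×25.17 = 714,828
After stage 1: salt = 714,828 + 12,600×4.11 = 766,614; volume = 41,000 L; S = 18.698 ‰
After stage 2: salt = 766,614 + 23,000×24.92 = 1,339,774; volume = 64,000 L
S = 1,339,774 / 64,000 = 20.934 ‰

20.93 ‰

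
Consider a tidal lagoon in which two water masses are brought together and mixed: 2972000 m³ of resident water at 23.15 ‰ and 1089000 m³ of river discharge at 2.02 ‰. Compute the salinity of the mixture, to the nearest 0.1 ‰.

Salt balance:
salt = 2,972,000×23.15 + 1,089,000×2.02 = 68,801,800 + 2,199,780 = 71,001,580
volume = 2,972,000 + 1,089,000 = 4,061,000 m³
S = 71,001,580 / 4,061,000 = 17.484 ‰

17.5 ‰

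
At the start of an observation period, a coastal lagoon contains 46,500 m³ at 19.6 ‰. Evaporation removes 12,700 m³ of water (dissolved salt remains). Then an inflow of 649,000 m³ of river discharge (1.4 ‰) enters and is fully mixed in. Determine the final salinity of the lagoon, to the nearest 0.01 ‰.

After evaporation: salt = 46,500×19.6 = 911,400; volume = 46,500 − 12,700 = 33,800 m³
After mixing: salt = 911,400 + 649,000×1.4 = 1,820,000; volume = 33,800 + 649,000 = 682,800 m³
S = 1,820,000 / 682,800 = 2.6655 ‰

2.67 ‰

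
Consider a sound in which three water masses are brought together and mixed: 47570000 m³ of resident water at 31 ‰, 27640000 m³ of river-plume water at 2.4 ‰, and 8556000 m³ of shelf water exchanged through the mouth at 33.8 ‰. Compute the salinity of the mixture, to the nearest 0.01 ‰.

21.85 ‰

Salt balance:
salt = 47,570,000×31 + 27,640,000×2.4 + 8,556,000×33.8 = 1,474,670,000 + 66,336,000 + 289,192,800 = 1,830,198,800
volume = 47,570,000 + 27,640,000 + 8,556,000 = 83,766,000 m³
S = 1,830,198,800 / 83,766,000 = 21.8489 ‰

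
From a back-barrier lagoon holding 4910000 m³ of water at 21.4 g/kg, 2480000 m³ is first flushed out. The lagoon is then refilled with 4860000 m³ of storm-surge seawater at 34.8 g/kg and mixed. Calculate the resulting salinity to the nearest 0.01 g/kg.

Remaining after removal: 2,430,000 m³ at 21.4 g/kg (salt = 52,002,000)
After addition: salt = 52,002,000 + 4,860,000×34.8 = 221,130,000; volume = 7,290,000 m³
S = 221,130,000 / 7,290,000 = 30.3333 g/kg

30.33 g/kg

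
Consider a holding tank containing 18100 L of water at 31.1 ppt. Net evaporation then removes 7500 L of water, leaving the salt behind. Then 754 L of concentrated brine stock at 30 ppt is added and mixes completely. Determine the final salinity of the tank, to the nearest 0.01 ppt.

After evaporation: salt = 18,100×31.1 = 562,910; volume = 18,100 − 7,500 = 10,600 L
After mixing: salt = 562,910 + 754×30 = 585,530; volume = 10,600 + 754 = 11,354 L
S = 585,530 / 11,354 = 51.5704 ppt

51.57 ppt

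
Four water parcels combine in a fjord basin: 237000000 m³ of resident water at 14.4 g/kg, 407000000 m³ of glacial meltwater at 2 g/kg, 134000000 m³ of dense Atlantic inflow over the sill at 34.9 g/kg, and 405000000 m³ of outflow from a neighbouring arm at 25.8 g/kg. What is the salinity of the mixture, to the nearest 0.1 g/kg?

Total salt / total volume:
salt = 237,000,000×14.4 + 407,000,000×2 + 134,000,000×34.9 + 405,000,000×25.8 = 3,412,800,000 + 814,000,000 + 4,676,600,000 + 10,449,000,000 = 19,352,400,000
volume = 237,000,000 + 407,000,000 + 134,000,000 + 405,000,000 = 1,183,000,000 m³
S = 19,352,400,000 / 1,183,000,000 = 16.359 g/kg

16.4 g/kg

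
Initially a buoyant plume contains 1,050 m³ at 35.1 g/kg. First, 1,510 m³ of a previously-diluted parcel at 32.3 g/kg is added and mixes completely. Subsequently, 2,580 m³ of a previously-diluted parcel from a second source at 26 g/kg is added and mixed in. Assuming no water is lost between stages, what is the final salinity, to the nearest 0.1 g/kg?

Total salt / total volume:
Initial salt = 1,050×35.1 = 36,855
After stage 1: salt = 36,855 + 1,510×32.3 = 85,628; volume = 2,560 m³; S = 33.448 g/kg
After stage 2: salt = 85,628 + 2,580×26 = 152,708; volume = 5,140 m³
S = 152,708 / 5,140 = 29.7097 g/kg

29.7 g/kg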